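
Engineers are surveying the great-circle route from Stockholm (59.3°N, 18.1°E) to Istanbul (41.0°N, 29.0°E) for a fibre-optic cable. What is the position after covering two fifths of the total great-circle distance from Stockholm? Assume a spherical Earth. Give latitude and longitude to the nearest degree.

Convert each endpoint to a unit vector on the sphere (x = cos φ cos λ, y = cos φ sin λ, z = sin φ).
The central angle between the endpoints is δ = arccos(p₁·p₂) ≈ 0.341 rad (19.5°).
Interpolate at f = 2/5 with slerp weights a = sin((1−f)δ)/sin δ ≈ 0.608, b = sin(fδ)/sin δ ≈ 0.407.
p = a·p₁ + b·p₂ ≈ (0.563, 0.245, 0.789); φ = arcsin(p_z) ≈ 52.10°, λ = atan2(p_y, p_x) ≈ 23.52°.

≈ (52°N, 24°E)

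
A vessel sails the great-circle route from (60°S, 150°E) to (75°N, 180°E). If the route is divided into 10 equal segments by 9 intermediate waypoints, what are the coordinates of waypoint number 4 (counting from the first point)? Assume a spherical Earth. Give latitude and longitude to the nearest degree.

≈ (6°S, 159°E)

Convert each endpoint to a unit vector on the sphere (x = cos φ cos λ, y = cos φ sin λ, z = sin φ).
The central angle between the endpoints is δ = arccos(p₁·p₂) ≈ 2.381 rad (136.4°).
Interpolate at f = 4/10 with slerp weights a = sin((1−f)δ)/sin δ ≈ 1.436, b = sin(fδ)/sin δ ≈ 1.182.
p = a·p₁ + b·p₂ ≈ (-0.928, 0.359, -0.102); φ = arcsin(p_z) ≈ -5.85°, λ = atan2(p_y, p_x) ≈ 158.85°.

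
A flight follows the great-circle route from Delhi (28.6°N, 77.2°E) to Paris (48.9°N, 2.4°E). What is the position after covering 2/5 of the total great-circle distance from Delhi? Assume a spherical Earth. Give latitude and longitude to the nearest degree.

Convert each endpoint to a unit vector on the sphere (x = cos φ cos λ, y = cos φ sin λ, z = sin φ).
The central angle between the endpoints is δ = arccos(p₁·p₂) ≈ 1.033 rad (59.2°).
Interpolate at f = 2/5 with slerp weights a = sin((1−f)δ)/sin δ ≈ 0.676, b = sin(fδ)/sin δ ≈ 0.468.
p = a·p₁ + b·p₂ ≈ (0.439, 0.592, 0.676); φ = arcsin(p_z) ≈ 42.54°, λ = atan2(p_y, p_x) ≈ 53.46°.

≈ 43°N, 53°E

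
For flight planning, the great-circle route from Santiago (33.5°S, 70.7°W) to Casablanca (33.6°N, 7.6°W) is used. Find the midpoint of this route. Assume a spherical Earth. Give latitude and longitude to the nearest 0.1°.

Convert each endpoint to a unit vector on the sphere (x = cos φ cos λ, y = cos φ sin λ, z = sin φ).
The central angle between the endpoints is δ = arccos(p₁·p₂) ≈ 1.562 rad (89.5°).
Interpolate at f = 1/2 with slerp weights a = sin((1−f)δ)/sin δ ≈ 0.704, b = sin(fδ)/sin δ ≈ 0.704.
p = a·p₁ + b·p₂ ≈ (0.775, -0.632, 0.001); φ = arcsin(p_z) ≈ 0.06°, λ = atan2(p_y, p_x) ≈ -39.17°.

≈ 0.1°N, 39.2°W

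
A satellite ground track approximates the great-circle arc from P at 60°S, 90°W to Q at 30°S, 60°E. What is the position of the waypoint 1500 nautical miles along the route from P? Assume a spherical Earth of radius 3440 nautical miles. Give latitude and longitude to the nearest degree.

≈ 77°S, 34°W

Convert each endpoint to a unit vector on the sphere (x = cos φ cos λ, y = cos φ sin λ, z = sin φ).
The central angle between the endpoints is δ = arccos(p₁·p₂) ≈ 1.513 rad (86.7°). The total great-circle distance is δ·R ≈ 1.513 × 3440 ≈ 5204 nmi, so the target fraction is f = 1500/5204 ≈ 0.288.
Interpolate at f ≈ 0.288 with slerp weights a = sin((1−f)δ)/sin δ ≈ 0.882, b = sin(fδ)/sin δ ≈ 0.423.
p = a·p₁ + b·p₂ ≈ (0.183, -0.124, -0.975); φ = arcsin(p_z) ≈ -77.23°, λ = atan2(p_y, p_x) ≈ -34.02°.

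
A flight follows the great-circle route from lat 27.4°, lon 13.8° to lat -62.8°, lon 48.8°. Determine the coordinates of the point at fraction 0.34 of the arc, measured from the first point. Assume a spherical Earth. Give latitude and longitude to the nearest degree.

≈ lat -4°, lon 22°

From cos δ = sin φ₁ sin φ₂ + cos φ₁ cos φ₂ cos Δλ, the central angle is δ ≈ 1.648 rad (94.4°).
Interpolate at f = 0.34 with slerp weights a = sin((1−f)δ)/sin δ ≈ 0.888, b = sin(fδ)/sin δ ≈ 0.533.
p = a·p₁ + b·p₂ ≈ (0.926, 0.371, -0.065); φ = arcsin(p_z) ≈ -3.75°, λ = atan2(p_y, p_x) ≈ 21.85°.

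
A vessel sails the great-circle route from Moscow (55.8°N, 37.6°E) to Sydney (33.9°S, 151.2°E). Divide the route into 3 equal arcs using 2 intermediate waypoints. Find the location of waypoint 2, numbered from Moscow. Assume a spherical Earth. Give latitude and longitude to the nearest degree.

≈ (1°N, 123°E)

Convert each endpoint to a unit vector on the sphere (x = cos φ cos λ, y = cos φ sin λ, z = sin φ).
The central angle between the endpoints is δ = arccos(p₁·p₂) ≈ 2.276 rad (130.4°).
Interpolate at f = 2/3 with slerp weights a = sin((1−f)δ)/sin δ ≈ 0.903, b = sin(fδ)/sin δ ≈ 1.311.
p = a·p₁ + b·p₂ ≈ (-0.551, 0.834, 0.016); φ = arcsin(p_z) ≈ 0.90°, λ = atan2(p_y, p_x) ≈ 123.47°.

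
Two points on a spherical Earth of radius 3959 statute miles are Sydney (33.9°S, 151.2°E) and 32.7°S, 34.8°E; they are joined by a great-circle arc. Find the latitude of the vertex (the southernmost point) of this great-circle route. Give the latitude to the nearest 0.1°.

≈ 51.3°S

The great circle lies in the plane with unit normal n̂ = (p₁ × p₂)/|p₁ × p₂|.
Here n̂_z ≈ -0.626; the vertex latitude is φ_max = arccos|n̂_z| ≈ 51.3°.
Check via Clairaut: cos φ_max = |cos φ₁| · sin C = cos(33.9°)·sin(131.1°) ≈ 0.626, again giving ≈ 51.3°.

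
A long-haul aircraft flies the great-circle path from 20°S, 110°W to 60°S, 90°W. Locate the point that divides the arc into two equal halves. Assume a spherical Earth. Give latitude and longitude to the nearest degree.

≈ 40°S, 103°W

Convert each endpoint to a unit vector on the sphere (x = cos φ cos λ, y = cos φ sin λ, z = sin φ).
The central angle between the endpoints is δ = arccos(p₁·p₂) ≈ 0.741 rad (42.5°).
Interpolate at f = 1/2 with slerp weights a = sin((1−f)δ)/sin δ ≈ 0.536, b = sin(fδ)/sin δ ≈ 0.536.
p = a·p₁ + b·p₂ ≈ (-0.172, -0.742, -0.648); φ = arcsin(p_z) ≈ -40.39°, λ = atan2(p_y, p_x) ≈ -103.08°.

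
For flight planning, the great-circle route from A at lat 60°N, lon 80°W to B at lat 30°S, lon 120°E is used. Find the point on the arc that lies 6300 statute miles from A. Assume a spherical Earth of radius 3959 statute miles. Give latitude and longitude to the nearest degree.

≈ lat 24°N, lon 137°E

From cos δ = sin φ₁ sin φ₂ + cos φ₁ cos φ₂ cos Δλ, the central angle is δ ≈ 2.568 rad (147.1°). The total great-circle distance is δ·R ≈ 2.568 × 3959 ≈ 10166 mi, so the target fraction is f = 6300/10166 ≈ 0.620.
Interpolate at f ≈ 0.620 with slerp weights a = sin((1−f)δ)/sin δ ≈ 1.527, b = sin(fδ)/sin δ ≈ 1.842.
p = a·p₁ + b·p₂ ≈ (-0.665, 0.630, 0.401); φ = arcsin(p_z) ≈ 23.65°, λ = atan2(p_y, p_x) ≈ 136.56°.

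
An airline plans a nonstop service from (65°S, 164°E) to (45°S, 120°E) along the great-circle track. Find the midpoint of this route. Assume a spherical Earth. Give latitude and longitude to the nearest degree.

≈ (57°S, 136°E)

From cos δ = sin φ₁ sin φ₂ + cos φ₁ cos φ₂ cos Δλ, the central angle is δ ≈ 0.544 rad (31.1°).
Interpolate at f = 1/2 with slerp weights a = sin((1−f)δ)/sin δ ≈ 0.519, b = sin(fδ)/sin δ ≈ 0.519.
p = a·p₁ + b·p₂ ≈ (-0.394, 0.378, -0.837); φ = arcsin(p_z) ≈ -56.87°, λ = atan2(p_y, p_x) ≈ 136.19°.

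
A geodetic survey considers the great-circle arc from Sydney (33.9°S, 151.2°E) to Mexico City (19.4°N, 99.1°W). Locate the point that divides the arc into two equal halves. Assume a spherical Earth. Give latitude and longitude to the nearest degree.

≈ (12°S, 149°W)

Write both endpoints as unit vectors p₁, p₂ with components (cos φ cos λ, cos φ sin λ, sin φ).
The central angle between the endpoints is δ = arccos(p₁·p₂) ≈ 2.037 rad (116.7°).
Interpolate at f = 1/2 with slerp weights a = sin((1−f)δ)/sin δ ≈ 0.953, b = sin(fδ)/sin δ ≈ 0.953.
p = a·p₁ + b·p₂ ≈ (-0.835, -0.506, -0.215); φ = arcsin(p_z) ≈ -12.41°, λ = atan2(p_y, p_x) ≈ -148.77°.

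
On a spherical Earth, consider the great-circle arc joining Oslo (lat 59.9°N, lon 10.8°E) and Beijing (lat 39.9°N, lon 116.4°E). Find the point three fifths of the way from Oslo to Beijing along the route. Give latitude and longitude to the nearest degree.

≈ lat 59°N, lon 90°E

The haversine formula gives a central angle δ ≈ 1.102 rad (63.2°) between the endpoints.
Interpolate at f = 3/5 with slerp weights a = sin((1−f)δ)/sin δ ≈ 0.478, b = sin(fδ)/sin δ ≈ 0.688.
p = a·p₁ + b·p₂ ≈ (0.001, 0.518, 0.855); φ = arcsin(p_z) ≈ 58.80°, λ = atan2(p_y, p_x) ≈ 89.91°.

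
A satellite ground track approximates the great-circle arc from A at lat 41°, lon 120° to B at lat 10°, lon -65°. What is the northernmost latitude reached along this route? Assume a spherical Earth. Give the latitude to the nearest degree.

≈ 85°

The great circle lies in the plane with unit normal n̂ = (p₁ × p₂)/|p₁ × p₂|.
Here n̂_z ≈ +0.083; the vertex latitude is φ_max = arccos|n̂_z| ≈ 85.2°.
Check via Clairaut: cos φ_max = |cos φ₁| · sin C = cos(41.0°)·sin(6.3°) ≈ 0.083, again giving ≈ 85.2°.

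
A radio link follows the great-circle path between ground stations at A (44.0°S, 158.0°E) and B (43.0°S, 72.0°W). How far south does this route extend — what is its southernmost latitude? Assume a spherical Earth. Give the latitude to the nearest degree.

The great circle lies in the plane with unit normal n̂ = (p₁ × p₂)/|p₁ × p₂|.
Here n̂_z ≈ +0.407; the vertex latitude is φ_max = arccos|n̂_z| ≈ 66.0°.
Check via Clairaut: cos φ_max = |cos φ₁| · sin C = cos(44.0°)·sin(145.6°) ≈ 0.407, again giving ≈ 66.0°.

≈ 66°S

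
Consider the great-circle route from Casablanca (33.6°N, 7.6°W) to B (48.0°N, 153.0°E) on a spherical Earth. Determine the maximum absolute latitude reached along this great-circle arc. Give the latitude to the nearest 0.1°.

≈ 79.3°N

The great circle lies in the plane with unit normal n̂ = (p₁ × p₂)/|p₁ × p₂|.
Here n̂_z ≈ +0.186; the vertex latitude is φ_max = arccos|n̂_z| ≈ 79.3°.
Check via Clairaut: cos φ_max = |cos φ₁| · sin C = cos(33.6°)·sin(12.9°) ≈ 0.186, again giving ≈ 79.3°.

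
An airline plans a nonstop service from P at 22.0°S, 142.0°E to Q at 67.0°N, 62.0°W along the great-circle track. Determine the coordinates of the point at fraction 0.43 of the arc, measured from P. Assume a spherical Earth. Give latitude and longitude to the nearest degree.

≈ 34°N, 155°E

Convert each endpoint to a unit vector on the sphere (x = cos φ cos λ, y = cos φ sin λ, z = sin φ).
The central angle between the endpoints is δ = arccos(p₁·p₂) ≈ 2.313 rad (132.5°).
Interpolate at f = 0.43 with slerp weights a = sin((1−f)δ)/sin δ ≈ 1.314, b = sin(fδ)/sin δ ≈ 1.138.
p = a·p₁ + b·p₂ ≈ (-0.751, 0.357, 0.555); φ = arcsin(p_z) ≈ 33.71°, λ = atan2(p_y, p_x) ≈ 154.55°.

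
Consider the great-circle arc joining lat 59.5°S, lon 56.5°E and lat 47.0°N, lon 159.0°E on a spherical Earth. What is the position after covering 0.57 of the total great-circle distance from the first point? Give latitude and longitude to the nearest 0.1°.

≈ lat 1.5°S, lon 122.7°E

Convert each endpoint to a unit vector on the sphere (x = cos φ cos λ, y = cos φ sin λ, z = sin φ).
The central angle between the endpoints is δ = arccos(p₁·p₂) ≈ 2.353 rad (134.8°).
Interpolate at f = 0.57 with slerp weights a = sin((1−f)δ)/sin δ ≈ 1.196, b = sin(fδ)/sin δ ≈ 1.373.
p = a·p₁ + b·p₂ ≈ (-0.539, 0.842, -0.026); φ = arcsin(p_z) ≈ -1.48°, λ = atan2(p_y, p_x) ≈ 122.66°.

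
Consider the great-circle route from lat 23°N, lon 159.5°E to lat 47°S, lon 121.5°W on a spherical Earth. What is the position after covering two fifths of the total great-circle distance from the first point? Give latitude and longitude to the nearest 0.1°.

Convert each endpoint to a unit vector on the sphere (x = cos φ cos λ, y = cos φ sin λ, z = sin φ).
The central angle between the endpoints is δ = arccos(p₁·p₂) ≈ 1.738 rad (99.6°).
Interpolate at f = 2/5 with slerp weights a = sin((1−f)δ)/sin δ ≈ 0.876, b = sin(fδ)/sin δ ≈ 0.649.
p = a·p₁ + b·p₂ ≈ (-0.987, -0.095, -0.133); φ = arcsin(p_z) ≈ -7.63°, λ = atan2(p_y, p_x) ≈ -174.48°.

≈ lat 7.6°S, lon 174.5°W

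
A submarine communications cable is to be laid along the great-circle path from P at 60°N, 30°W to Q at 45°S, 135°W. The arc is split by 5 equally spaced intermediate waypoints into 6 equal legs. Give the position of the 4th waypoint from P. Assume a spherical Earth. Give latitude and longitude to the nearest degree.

From cos δ = sin φ₁ sin φ₂ + cos φ₁ cos φ₂ cos Δλ, the central angle is δ ≈ 2.352 rad (134.7°).
Interpolate at f = 4/6 with slerp weights a = sin((1−f)δ)/sin δ ≈ 0.994, b = sin(fδ)/sin δ ≈ 1.408.
p = a·p₁ + b·p₂ ≈ (-0.274, -0.952, -0.135); φ = arcsin(p_z) ≈ -7.74°, λ = atan2(p_y, p_x) ≈ -106.02°.

≈ 8°S, 106°W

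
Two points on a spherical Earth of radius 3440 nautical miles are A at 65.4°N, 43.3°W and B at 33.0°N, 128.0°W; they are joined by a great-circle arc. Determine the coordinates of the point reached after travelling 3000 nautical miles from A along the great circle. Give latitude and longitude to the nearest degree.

≈ 40°N, 123°W

The haversine formula gives a central angle δ ≈ 1.015 rad (58.2°) between the endpoints. The total great-circle distance is δ·R ≈ 1.015 × 3440 ≈ 3492 nmi, so the target fraction is f = 3000/3492 ≈ 0.859.
Interpolate at f ≈ 0.859 with slerp weights a = sin((1−f)δ)/sin δ ≈ 0.168, b = sin(fδ)/sin δ ≈ 0.901.
p = a·p₁ + b·p₂ ≈ (-0.414, -0.644, 0.643); φ = arcsin(p_z) ≈ 40.05°, λ = atan2(p_y, p_x) ≈ -122.78°.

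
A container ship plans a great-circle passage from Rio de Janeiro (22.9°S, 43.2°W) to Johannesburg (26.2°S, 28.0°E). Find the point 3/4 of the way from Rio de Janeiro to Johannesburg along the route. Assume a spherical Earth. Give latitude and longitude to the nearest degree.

Convert each endpoint to a unit vector on the sphere (x = cos φ cos λ, y = cos φ sin λ, z = sin φ).
The central angle between the endpoints is δ = arccos(p₁·p₂) ≈ 1.117 rad (64.0°).
Interpolate at f = 3/4 with slerp weights a = sin((1−f)δ)/sin δ ≈ 0.307, b = sin(fδ)/sin δ ≈ 0.827.
p = a·p₁ + b·p₂ ≈ (0.861, 0.155, -0.484); φ = arcsin(p_z) ≈ -28.97°, λ = atan2(p_y, p_x) ≈ 10.20°.

≈ (29°S, 10°E)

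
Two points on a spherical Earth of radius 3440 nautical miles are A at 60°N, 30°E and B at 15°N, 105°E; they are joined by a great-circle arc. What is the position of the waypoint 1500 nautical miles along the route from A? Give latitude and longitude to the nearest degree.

≈ 50°N, 71°E

Write both endpoints as unit vectors p₁, p₂ with components (cos φ cos λ, cos φ sin λ, sin φ).
The central angle between the endpoints is δ = arccos(p₁·p₂) ≈ 1.214 rad (69.6°). The total great-circle distance is δ·R ≈ 1.214 × 3440 ≈ 4177 nmi, so the target fraction is f = 1500/4177 ≈ 0.359.
Interpolate at f ≈ 0.359 with slerp weights a = sin((1−f)δ)/sin δ ≈ 0.749, b = sin(fδ)/sin δ ≈ 0.451.
p = a·p₁ + b·p₂ ≈ (0.212, 0.608, 0.765); φ = arcsin(p_z) ≈ 49.94°, λ = atan2(p_y, p_x) ≈ 70.80°.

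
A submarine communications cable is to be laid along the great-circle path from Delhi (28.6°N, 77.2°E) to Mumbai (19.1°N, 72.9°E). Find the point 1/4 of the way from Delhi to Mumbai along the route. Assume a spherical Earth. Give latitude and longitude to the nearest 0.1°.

≈ 26.2°N, 76.1°E

Convert each endpoint to a unit vector on the sphere (x = cos φ cos λ, y = cos φ sin λ, z = sin φ).
The central angle between the endpoints is δ = arccos(p₁·p₂) ≈ 0.179 rad (10.3°).
Interpolate at f = 1/4 with slerp weights a = sin((1−f)δ)/sin δ ≈ 0.752, b = sin(fδ)/sin δ ≈ 0.251.
p = a·p₁ + b·p₂ ≈ (0.216, 0.871, 0.442); φ = arcsin(p_z) ≈ 26.24°, λ = atan2(p_y, p_x) ≈ 76.06°.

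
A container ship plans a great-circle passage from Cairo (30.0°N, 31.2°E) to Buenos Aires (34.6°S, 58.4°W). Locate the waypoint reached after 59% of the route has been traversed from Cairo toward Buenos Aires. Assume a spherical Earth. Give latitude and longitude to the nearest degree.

Write both endpoints as unit vectors p₁, p₂ with components (cos φ cos λ, cos φ sin λ, sin φ).
The central angle between the endpoints is δ = arccos(p₁·p₂) ≈ 1.853 rad (106.2°).
Interpolate at f = 0.59 with slerp weights a = sin((1−f)δ)/sin δ ≈ 0.717, b = sin(fδ)/sin δ ≈ 0.925.
p = a·p₁ + b·p₂ ≈ (0.930, -0.327, -0.167); φ = arcsin(p_z) ≈ -9.59°, λ = atan2(p_y, p_x) ≈ -19.35°.

≈ 10°S, 19°W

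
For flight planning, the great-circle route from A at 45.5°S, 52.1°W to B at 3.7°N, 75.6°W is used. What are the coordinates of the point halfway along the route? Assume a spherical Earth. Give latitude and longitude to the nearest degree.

≈ 21°S, 66°W

Convert each endpoint to a unit vector on the sphere (x = cos φ cos λ, y = cos φ sin λ, z = sin φ).
The central angle between the endpoints is δ = arccos(p₁·p₂) ≈ 0.933 rad (53.5°).
Interpolate at f = 1/2 with slerp weights a = sin((1−f)δ)/sin δ ≈ 0.560, b = sin(fδ)/sin δ ≈ 0.560.
p = a·p₁ + b·p₂ ≈ (0.380, -0.851, -0.363); φ = arcsin(p_z) ≈ -21.29°, λ = atan2(p_y, p_x) ≈ -65.93°.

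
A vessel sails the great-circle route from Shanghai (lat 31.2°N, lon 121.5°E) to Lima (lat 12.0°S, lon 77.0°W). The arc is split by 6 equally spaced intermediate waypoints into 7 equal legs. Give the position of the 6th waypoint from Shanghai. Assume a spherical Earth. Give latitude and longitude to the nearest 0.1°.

≈ lat 5.4°N, lon 90.7°W

Write both endpoints as unit vectors p₁, p₂ with components (cos φ cos λ, cos φ sin λ, sin φ).
The central angle between the endpoints is δ = arccos(p₁·p₂) ≈ 2.693 rad (154.3°).
Interpolate at f = 6/7 with slerp weights a = sin((1−f)δ)/sin δ ≈ 0.866, b = sin(fδ)/sin δ ≈ 1.707.
p = a·p₁ + b·p₂ ≈ (-0.011, -0.996, 0.094); φ = arcsin(p_z) ≈ 5.37°, λ = atan2(p_y, p_x) ≈ -90.65°.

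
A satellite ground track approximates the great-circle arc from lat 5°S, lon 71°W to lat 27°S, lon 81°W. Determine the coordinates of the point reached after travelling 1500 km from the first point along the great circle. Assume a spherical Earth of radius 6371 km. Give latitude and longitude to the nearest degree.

From cos δ = sin φ₁ sin φ₂ + cos φ₁ cos φ₂ cos Δλ, the central angle is δ ≈ 0.419 rad (24.0°). The total great-circle distance is δ·R ≈ 0.419 × 6371 ≈ 2666 km, so the target fraction is f = 1500/2666 ≈ 0.563.
Interpolate at f ≈ 0.563 with slerp weights a = sin((1−f)δ)/sin δ ≈ 0.448, b = sin(fδ)/sin δ ≈ 0.574.
p = a·p₁ + b·p₂ ≈ (0.225, -0.927, -0.300); φ = arcsin(p_z) ≈ -17.44°, λ = atan2(p_y, p_x) ≈ -76.34°.

≈ lat 17°S, lon 76°W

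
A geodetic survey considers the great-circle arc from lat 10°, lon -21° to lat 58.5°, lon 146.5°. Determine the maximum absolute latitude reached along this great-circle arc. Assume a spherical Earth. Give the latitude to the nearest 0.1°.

≈ 83.2°

The great circle lies in the plane with unit normal n̂ = (p₁ × p₂)/|p₁ × p₂|.
Here n̂_z ≈ +0.119; the vertex latitude is φ_max = arccos|n̂_z| ≈ 83.2°.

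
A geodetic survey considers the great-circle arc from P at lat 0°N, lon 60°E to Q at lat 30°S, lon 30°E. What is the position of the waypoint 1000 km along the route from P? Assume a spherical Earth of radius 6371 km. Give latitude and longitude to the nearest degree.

≈ lat 7°S, lon 54°E

The haversine formula gives a central angle δ ≈ 0.723 rad (41.4°) between the endpoints. The total great-circle distance is δ·R ≈ 0.723 × 6371 ≈ 4605 km, so the target fraction is f = 1000/4605 ≈ 0.217.
Interpolate at f ≈ 0.217 with slerp weights a = sin((1−f)δ)/sin δ ≈ 0.810, b = sin(fδ)/sin δ ≈ 0.236.
p = a·p₁ + b·p₂ ≈ (0.582, 0.804, -0.118); φ = arcsin(p_z) ≈ -6.79°, λ = atan2(p_y, p_x) ≈ 54.08°.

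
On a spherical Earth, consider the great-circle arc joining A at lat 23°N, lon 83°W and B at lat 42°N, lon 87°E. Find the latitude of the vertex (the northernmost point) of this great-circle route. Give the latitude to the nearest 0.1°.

≈ 82.5°N

The great circle lies in the plane with unit normal n̂ = (p₁ × p₂)/|p₁ × p₂|.
Here n̂_z ≈ +0.130; the vertex latitude is φ_max = arccos|n̂_z| ≈ 82.5°.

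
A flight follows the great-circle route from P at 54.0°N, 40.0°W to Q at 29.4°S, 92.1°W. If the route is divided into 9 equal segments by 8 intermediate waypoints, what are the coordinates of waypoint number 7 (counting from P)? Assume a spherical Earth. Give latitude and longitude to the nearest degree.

≈ 10°S, 82°W

Convert each endpoint to a unit vector on the sphere (x = cos φ cos λ, y = cos φ sin λ, z = sin φ).
The central angle between the endpoints is δ = arccos(p₁·p₂) ≈ 1.653 rad (94.7°).
Interpolate at f = 7/9 with slerp weights a = sin((1−f)δ)/sin δ ≈ 0.360, b = sin(fδ)/sin δ ≈ 0.963.
p = a·p₁ + b·p₂ ≈ (0.132, -0.975, -0.181); φ = arcsin(p_z) ≈ -10.44°, λ = atan2(p_y, p_x) ≈ -82.31°.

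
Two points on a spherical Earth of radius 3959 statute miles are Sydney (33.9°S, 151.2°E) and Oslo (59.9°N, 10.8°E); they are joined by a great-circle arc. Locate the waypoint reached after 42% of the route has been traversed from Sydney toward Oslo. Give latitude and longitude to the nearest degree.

From cos δ = sin φ₁ sin φ₂ + cos φ₁ cos φ₂ cos Δλ, the central angle is δ ≈ 2.504 rad (143.4°).
Interpolate at f = 0.42 with slerp weights a = sin((1−f)δ)/sin δ ≈ 1.667, b = sin(fδ)/sin δ ≈ 1.458.
p = a·p₁ + b·p₂ ≈ (-0.495, 0.804, 0.331); φ = arcsin(p_z) ≈ 19.34°, λ = atan2(p_y, p_x) ≈ 121.61°.

≈ 19°N, 122°E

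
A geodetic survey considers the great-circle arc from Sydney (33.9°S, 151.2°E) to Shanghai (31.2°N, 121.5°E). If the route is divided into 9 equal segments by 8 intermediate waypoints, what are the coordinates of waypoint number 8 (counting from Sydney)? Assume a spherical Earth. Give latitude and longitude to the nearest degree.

≈ 24°N, 125°E

The haversine formula gives a central angle δ ≈ 1.237 rad (70.9°) between the endpoints.
Interpolate at f = 8/9 with slerp weights a = sin((1−f)δ)/sin δ ≈ 0.145, b = sin(fδ)/sin δ ≈ 0.943.
p = a·p₁ + b·p₂ ≈ (-0.527, 0.746, 0.408); φ = arcsin(p_z) ≈ 24.06°, λ = atan2(p_y, p_x) ≈ 125.24°.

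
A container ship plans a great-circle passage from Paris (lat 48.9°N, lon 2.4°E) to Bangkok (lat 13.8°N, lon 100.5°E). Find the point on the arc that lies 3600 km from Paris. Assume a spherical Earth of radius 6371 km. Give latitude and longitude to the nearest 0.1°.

Convert each endpoint to a unit vector on the sphere (x = cos φ cos λ, y = cos φ sin λ, z = sin φ).
The central angle between the endpoints is δ = arccos(p₁·p₂) ≈ 1.481 rad (84.8°). The total great-circle distance is δ·R ≈ 1.481 × 6371 ≈ 9435 km, so the target fraction is f = 3600/9435 ≈ 0.382.
Interpolate at f ≈ 0.382 with slerp weights a = sin((1−f)δ)/sin δ ≈ 0.796, b = sin(fδ)/sin δ ≈ 0.538.
p = a·p₁ + b·p₂ ≈ (0.428, 0.535, 0.728); φ = arcsin(p_z) ≈ 46.74°, λ = atan2(p_y, p_x) ≈ 51.37°.

≈ lat 46.7°N, lon 51.4°E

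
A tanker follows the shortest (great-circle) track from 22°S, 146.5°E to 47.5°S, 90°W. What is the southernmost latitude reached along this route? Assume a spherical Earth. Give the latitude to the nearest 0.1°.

≈ 58.4°S

The great circle lies in the plane with unit normal n̂ = (p₁ × p₂)/|p₁ × p₂|.
Here n̂_z ≈ +0.524; the vertex latitude is φ_max = arccos|n̂_z| ≈ 58.4°.
Check via Clairaut: cos φ_max = |cos φ₁| · sin C = cos(22.0°)·sin(145.6°) ≈ 0.524, again giving ≈ 58.4°.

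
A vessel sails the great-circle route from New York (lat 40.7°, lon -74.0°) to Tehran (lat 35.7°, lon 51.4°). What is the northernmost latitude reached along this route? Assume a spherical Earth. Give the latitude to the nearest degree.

The great circle lies in the plane with unit normal n̂ = (p₁ × p₂)/|p₁ × p₂|.
Here n̂_z ≈ +0.502; the vertex latitude is φ_max = arccos|n̂_z| ≈ 59.9°.
Check via Clairaut: cos φ_max = |cos φ₁| · sin C = cos(40.7°)·sin(41.5°) ≈ 0.502, again giving ≈ 59.9°.

≈ 60°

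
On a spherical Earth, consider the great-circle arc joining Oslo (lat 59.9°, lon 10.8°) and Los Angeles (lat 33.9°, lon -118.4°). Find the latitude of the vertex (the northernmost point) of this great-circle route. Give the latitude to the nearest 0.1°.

≈ 70.7°

The great circle lies in the plane with unit normal n̂ = (p₁ × p₂)/|p₁ × p₂|.
Here n̂_z ≈ -0.331; the vertex latitude is φ_max = arccos|n̂_z| ≈ 70.7°.
Check via Clairaut: cos φ_max = |cos φ₁| · sin C = cos(59.9°)·sin(41.2°) ≈ 0.331, again giving ≈ 70.7°.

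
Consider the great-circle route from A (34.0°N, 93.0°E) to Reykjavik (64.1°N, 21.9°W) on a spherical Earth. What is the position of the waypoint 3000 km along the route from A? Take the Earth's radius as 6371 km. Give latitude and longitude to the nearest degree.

≈ (57°N, 72°E)

Convert each endpoint to a unit vector on the sphere (x = cos φ cos λ, y = cos φ sin λ, z = sin φ).
The central angle between the endpoints is δ = arccos(p₁·p₂) ≈ 1.213 rad (69.5°). The total great-circle distance is δ·R ≈ 1.213 × 6371 ≈ 7726 km, so the target fraction is f = 3000/7726 ≈ 0.388.
Interpolate at f ≈ 0.388 with slerp weights a = sin((1−f)δ)/sin δ ≈ 0.721, b = sin(fδ)/sin δ ≈ 0.484.
p = a·p₁ + b·p₂ ≈ (0.165, 0.518, 0.839); φ = arcsin(p_z) ≈ 57.05°, λ = atan2(p_y, p_x) ≈ 72.34°.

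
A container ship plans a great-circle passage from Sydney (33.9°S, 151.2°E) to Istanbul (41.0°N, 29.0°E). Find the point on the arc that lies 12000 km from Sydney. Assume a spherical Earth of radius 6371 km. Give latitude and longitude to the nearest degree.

≈ (32°N, 60°E)

Convert each endpoint to a unit vector on the sphere (x = cos φ cos λ, y = cos φ sin λ, z = sin φ).
The central angle between the endpoints is δ = arccos(p₁·p₂) ≈ 2.346 rad (134.4°). The total great-circle distance is δ·R ≈ 2.346 × 6371 ≈ 14945 km, so the target fraction is f = 12000/14945 ≈ 0.803.
Interpolate at f ≈ 0.803 with slerp weights a = sin((1−f)δ)/sin δ ≈ 0.624, b = sin(fδ)/sin δ ≈ 1.332.
p = a·p₁ + b·p₂ ≈ (0.425, 0.737, 0.526); φ = arcsin(p_z) ≈ 31.71°, λ = atan2(p_y, p_x) ≈ 60.02°.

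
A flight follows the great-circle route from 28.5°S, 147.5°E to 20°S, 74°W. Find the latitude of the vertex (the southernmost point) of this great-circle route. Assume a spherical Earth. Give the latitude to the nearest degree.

≈ 52°S

The great circle lies in the plane with unit normal n̂ = (p₁ × p₂)/|p₁ × p₂|.
Here n̂_z ≈ +0.615; the vertex latitude is φ_max = arccos|n̂_z| ≈ 52.1°.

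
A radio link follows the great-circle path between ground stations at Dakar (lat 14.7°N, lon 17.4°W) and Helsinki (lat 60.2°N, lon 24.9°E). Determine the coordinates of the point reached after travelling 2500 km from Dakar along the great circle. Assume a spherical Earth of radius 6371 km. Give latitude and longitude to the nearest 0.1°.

≈ lat 34.9°N, lon 6.4°W

Write both endpoints as unit vectors p₁, p₂ with components (cos φ cos λ, cos φ sin λ, sin φ).
The central angle between the endpoints is δ = arccos(p₁·p₂) ≈ 0.957 rad (54.8°). The total great-circle distance is δ·R ≈ 0.957 × 6371 ≈ 6099 km, so the target fraction is f = 2500/6099 ≈ 0.410.
Interpolate at f ≈ 0.410 with slerp weights a = sin((1−f)δ)/sin δ ≈ 0.655, b = sin(fδ)/sin δ ≈ 0.468.
p = a·p₁ + b·p₂ ≈ (0.815, -0.092, 0.572); φ = arcsin(p_z) ≈ 34.89°, λ = atan2(p_y, p_x) ≈ -6.41°.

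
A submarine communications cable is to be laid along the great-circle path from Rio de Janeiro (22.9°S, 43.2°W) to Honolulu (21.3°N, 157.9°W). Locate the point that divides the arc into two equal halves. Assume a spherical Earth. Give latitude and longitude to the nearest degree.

Write both endpoints as unit vectors p₁, p₂ with components (cos φ cos λ, cos φ sin λ, sin φ).
The central angle between the endpoints is δ = arccos(p₁·p₂) ≈ 2.094 rad (120.0°).
Interpolate at f = 1/2 with slerp weights a = sin((1−f)δ)/sin δ ≈ 1.000, b = sin(fδ)/sin δ ≈ 1.000.
p = a·p₁ + b·p₂ ≈ (-0.192, -0.981, -0.026); φ = arcsin(p_z) ≈ -1.48°, λ = atan2(p_y, p_x) ≈ -101.06°.

≈ (1°S, 101°W)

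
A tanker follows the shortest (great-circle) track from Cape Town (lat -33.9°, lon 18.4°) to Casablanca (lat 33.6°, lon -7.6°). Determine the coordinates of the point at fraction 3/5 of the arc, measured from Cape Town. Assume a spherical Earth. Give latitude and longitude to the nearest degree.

Write both endpoints as unit vectors p₁, p₂ with components (cos φ cos λ, cos φ sin λ, sin φ).
The central angle between the endpoints is δ = arccos(p₁·p₂) ≈ 1.253 rad (71.8°).
Interpolate at f = 3/5 with slerp weights a = sin((1−f)δ)/sin δ ≈ 0.506, b = sin(fδ)/sin δ ≈ 0.719.
p = a·p₁ + b·p₂ ≈ (0.992, 0.053, 0.116); φ = arcsin(p_z) ≈ 6.65°, λ = atan2(p_y, p_x) ≈ 3.08°.

≈ lat 7°, lon 3°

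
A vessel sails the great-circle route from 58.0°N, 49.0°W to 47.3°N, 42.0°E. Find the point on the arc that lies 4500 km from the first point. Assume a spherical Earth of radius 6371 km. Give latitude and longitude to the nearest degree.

Convert each endpoint to a unit vector on the sphere (x = cos φ cos λ, y = cos φ sin λ, z = sin φ).
The central angle between the endpoints is δ = arccos(p₁·p₂) ≈ 0.906 rad (51.9°). The total great-circle distance is δ·R ≈ 0.906 × 6371 ≈ 5772 km, so the target fraction is f = 4500/5772 ≈ 0.780.
Interpolate at f ≈ 0.780 with slerp weights a = sin((1−f)δ)/sin δ ≈ 0.252, b = sin(fδ)/sin δ ≈ 0.825.
p = a·p₁ + b·p₂ ≈ (0.503, 0.273, 0.820); φ = arcsin(p_z) ≈ 55.06°, λ = atan2(p_y, p_x) ≈ 28.52°.

≈ 55°N, 29°E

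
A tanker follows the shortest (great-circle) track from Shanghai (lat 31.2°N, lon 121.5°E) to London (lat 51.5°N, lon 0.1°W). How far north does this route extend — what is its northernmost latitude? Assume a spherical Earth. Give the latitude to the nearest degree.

The great circle lies in the plane with unit normal n̂ = (p₁ × p₂)/|p₁ × p₂|.
Here n̂_z ≈ -0.457; the vertex latitude is φ_max = arccos|n̂_z| ≈ 62.8°.
Check via Clairaut: cos φ_max = |cos φ₁| · sin C = cos(31.2°)·sin(32.3°) ≈ 0.457, again giving ≈ 62.8°.

≈ 63°N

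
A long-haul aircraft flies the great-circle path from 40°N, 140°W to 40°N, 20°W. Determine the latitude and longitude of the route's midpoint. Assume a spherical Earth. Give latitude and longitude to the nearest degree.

Write both endpoints as unit vectors p₁, p₂ with components (cos φ cos λ, cos φ sin λ, sin φ).
The central angle between the endpoints is δ = arccos(p₁·p₂) ≈ 1.451 rad (83.1°).
Interpolate at f = 1/2 with slerp weights a = sin((1−f)δ)/sin δ ≈ 0.668, b = sin(fδ)/sin δ ≈ 0.668.
p = a·p₁ + b·p₂ ≈ (0.089, -0.504, 0.859); φ = arcsin(p_z) ≈ 59.21°, λ = atan2(p_y, p_x) ≈ -80.00°.

≈ 59°N, 80°W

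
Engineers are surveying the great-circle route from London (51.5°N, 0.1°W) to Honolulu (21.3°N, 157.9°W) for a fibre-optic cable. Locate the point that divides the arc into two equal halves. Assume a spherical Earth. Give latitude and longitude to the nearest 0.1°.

Write both endpoints as unit vectors p₁, p₂ with components (cos φ cos λ, cos φ sin λ, sin φ).
The central angle between the endpoints is δ = arccos(p₁·p₂) ≈ 1.826 rad (104.6°).
Interpolate at f = 1/2 with slerp weights a = sin((1−f)δ)/sin δ ≈ 0.818, b = sin(fδ)/sin δ ≈ 0.818.
p = a·p₁ + b·p₂ ≈ (-0.197, -0.288, 0.937); φ = arcsin(p_z) ≈ 69.60°, λ = atan2(p_y, p_x) ≈ -124.40°.

≈ 69.6°N, 124.4°W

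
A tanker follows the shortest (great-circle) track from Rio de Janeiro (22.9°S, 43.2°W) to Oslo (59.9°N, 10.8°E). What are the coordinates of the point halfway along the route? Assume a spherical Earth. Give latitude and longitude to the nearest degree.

≈ 20°N, 25°W

Convert each endpoint to a unit vector on the sphere (x = cos φ cos λ, y = cos φ sin λ, z = sin φ).
The central angle between the endpoints is δ = arccos(p₁·p₂) ≈ 1.636 rad (93.7°).
Interpolate at f = 1/2 with slerp weights a = sin((1−f)δ)/sin δ ≈ 0.731, b = sin(fδ)/sin δ ≈ 0.731.
p = a·p₁ + b·p₂ ≈ (0.851, -0.392, 0.348); φ = arcsin(p_z) ≈ 20.37°, λ = atan2(p_y, p_x) ≈ -24.75°.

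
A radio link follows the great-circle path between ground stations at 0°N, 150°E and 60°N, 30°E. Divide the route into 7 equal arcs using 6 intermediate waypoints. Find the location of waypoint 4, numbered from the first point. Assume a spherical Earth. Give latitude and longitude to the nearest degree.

≈ 51°N, 113°E

Convert each endpoint to a unit vector on the sphere (x = cos φ cos λ, y = cos φ sin λ, z = sin φ).
The central angle between the endpoints is δ = arccos(p₁·p₂) ≈ 1.823 rad (104.5°).
Interpolate at f = 4/7 with slerp weights a = sin((1−f)δ)/sin δ ≈ 0.727, b = sin(fδ)/sin δ ≈ 0.892.
p = a·p₁ + b·p₂ ≈ (-0.244, 0.587, 0.772); φ = arcsin(p_z) ≈ 50.56°, λ = atan2(p_y, p_x) ≈ 112.57°.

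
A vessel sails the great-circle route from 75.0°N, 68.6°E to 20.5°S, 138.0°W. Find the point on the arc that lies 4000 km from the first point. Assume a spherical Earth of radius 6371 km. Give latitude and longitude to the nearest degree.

Write both endpoints as unit vectors p₁, p₂ with components (cos φ cos λ, cos φ sin λ, sin φ).
The central angle between the endpoints is δ = arccos(p₁·p₂) ≈ 2.159 rad (123.7°). The total great-circle distance is δ·R ≈ 2.159 × 6371 ≈ 13756 km, so the target fraction is f = 4000/13756 ≈ 0.291.
Interpolate at f ≈ 0.291 with slerp weights a = sin((1−f)δ)/sin δ ≈ 1.201, b = sin(fδ)/sin δ ≈ 0.706.
p = a·p₁ + b·p₂ ≈ (-0.378, -0.153, 0.913); φ = arcsin(p_z) ≈ 65.92°, λ = atan2(p_y, p_x) ≈ -157.95°.

≈ 66°N, 158°W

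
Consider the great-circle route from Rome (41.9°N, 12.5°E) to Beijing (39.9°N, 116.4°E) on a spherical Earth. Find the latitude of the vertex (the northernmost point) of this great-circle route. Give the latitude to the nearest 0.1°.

≈ 54.6°N

The great circle lies in the plane with unit normal n̂ = (p₁ × p₂)/|p₁ × p₂|.
Here n̂_z ≈ +0.579; the vertex latitude is φ_max = arccos|n̂_z| ≈ 54.6°.
Check via Clairaut: cos φ_max = |cos φ₁| · sin C = cos(41.9°)·sin(51.1°) ≈ 0.579, again giving ≈ 54.6°.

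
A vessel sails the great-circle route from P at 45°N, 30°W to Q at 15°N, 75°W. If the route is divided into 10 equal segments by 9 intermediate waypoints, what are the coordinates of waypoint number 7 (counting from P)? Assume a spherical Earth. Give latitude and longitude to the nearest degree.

The haversine formula gives a central angle δ ≈ 0.842 rad (48.2°) between the endpoints.
Interpolate at f = 7/10 with slerp weights a = sin((1−f)δ)/sin δ ≈ 0.335, b = sin(fδ)/sin δ ≈ 0.745.
p = a·p₁ + b·p₂ ≈ (0.391, -0.814, 0.430); φ = arcsin(p_z) ≈ 25.45°, λ = atan2(p_y, p_x) ≈ -64.31°.

≈ 25°N, 64°W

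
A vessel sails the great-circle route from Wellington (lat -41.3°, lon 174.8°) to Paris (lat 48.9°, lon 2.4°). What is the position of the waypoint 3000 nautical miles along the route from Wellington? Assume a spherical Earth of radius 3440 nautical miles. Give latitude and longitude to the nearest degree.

≈ lat 3°, lon 150°

The haversine formula gives a central angle δ ≈ 2.979 rad (170.7°) between the endpoints. The total great-circle distance is δ·R ≈ 2.979 × 3440 ≈ 10249 nmi, so the target fraction is f = 3000/10249 ≈ 0.293.
Interpolate at f ≈ 0.293 with slerp weights a = sin((1−f)δ)/sin δ ≈ 5.323, b = sin(fδ)/sin δ ≈ 4.742.
p = a·p₁ + b·p₂ ≈ (-0.868, 0.493, 0.060); φ = arcsin(p_z) ≈ 3.45°, λ = atan2(p_y, p_x) ≈ 150.41°.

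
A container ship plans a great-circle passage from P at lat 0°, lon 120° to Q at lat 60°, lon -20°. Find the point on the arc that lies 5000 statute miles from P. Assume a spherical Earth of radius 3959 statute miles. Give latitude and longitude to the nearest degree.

Convert each endpoint to a unit vector on the sphere (x = cos φ cos λ, y = cos φ sin λ, z = sin φ).
The central angle between the endpoints is δ = arccos(p₁·p₂) ≈ 1.964 rad (112.5°). The total great-circle distance is δ·R ≈ 1.964 × 3959 ≈ 7775 mi, so the target fraction is f = 5000/7775 ≈ 0.643.
Interpolate at f ≈ 0.643 with slerp weights a = sin((1−f)δ)/sin δ ≈ 0.698, b = sin(fδ)/sin δ ≈ 1.032.
p = a·p₁ + b·p₂ ≈ (0.136, 0.428, 0.893); φ = arcsin(p_z) ≈ 63.31°, λ = atan2(p_y, p_x) ≈ 72.42°.

≈ lat 63°, lon 72°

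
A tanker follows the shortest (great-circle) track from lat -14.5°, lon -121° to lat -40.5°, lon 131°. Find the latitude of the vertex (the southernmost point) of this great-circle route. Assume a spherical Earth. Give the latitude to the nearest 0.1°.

The great circle lies in the plane with unit normal n̂ = (p₁ × p₂)/|p₁ × p₂|.
Here n̂_z ≈ -0.702; the vertex latitude is φ_max = arccos|n̂_z| ≈ 45.4°.

≈ -45.4°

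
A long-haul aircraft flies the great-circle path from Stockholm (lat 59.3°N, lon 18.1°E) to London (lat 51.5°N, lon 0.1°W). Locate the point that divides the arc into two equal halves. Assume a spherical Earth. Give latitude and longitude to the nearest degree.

≈ lat 56°N, lon 8°E

The haversine formula gives a central angle δ ≈ 0.225 rad (12.9°) between the endpoints.
Interpolate at f = 1/2 with slerp weights a = sin((1−f)δ)/sin δ ≈ 0.503, b = sin(fδ)/sin δ ≈ 0.503.
p = a·p₁ + b·p₂ ≈ (0.557, 0.079, 0.826); φ = arcsin(p_z) ≈ 55.74°, λ = atan2(p_y, p_x) ≈ 8.09°.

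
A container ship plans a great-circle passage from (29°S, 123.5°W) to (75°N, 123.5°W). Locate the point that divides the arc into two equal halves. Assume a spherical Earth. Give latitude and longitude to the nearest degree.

Write both endpoints as unit vectors p₁, p₂ with components (cos φ cos λ, cos φ sin λ, sin φ).
The central angle between the endpoints is δ = arccos(p₁·p₂) ≈ 1.815 rad (104.0°).
Interpolate at f = 1/2 with slerp weights a = sin((1−f)δ)/sin δ ≈ 0.812, b = sin(fδ)/sin δ ≈ 0.812.
p = a·p₁ + b·p₂ ≈ (-0.508, -0.768, 0.391); φ = arcsin(p_z) ≈ 23.00°, λ = atan2(p_y, p_x) ≈ -123.50°.

≈ (23°N, 124°W)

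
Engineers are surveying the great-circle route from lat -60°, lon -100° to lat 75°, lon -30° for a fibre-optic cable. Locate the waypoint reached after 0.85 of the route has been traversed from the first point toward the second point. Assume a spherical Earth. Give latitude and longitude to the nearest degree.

≈ lat 57°, lon -61°

From cos δ = sin φ₁ sin φ₂ + cos φ₁ cos φ₂ cos Δλ, the central angle is δ ≈ 2.485 rad (142.4°).
Interpolate at f = 0.85 with slerp weights a = sin((1−f)δ)/sin δ ≈ 0.597, b = sin(fδ)/sin δ ≈ 1.404.
p = a·p₁ + b·p₂ ≈ (0.263, -0.476, 0.839); φ = arcsin(p_z) ≈ 57.08°, λ = atan2(p_y, p_x) ≈ -61.07°.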